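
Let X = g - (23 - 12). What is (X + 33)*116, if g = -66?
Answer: -5104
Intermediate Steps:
X = -77 (X = -66 - (23 - 12) = -66 - 1*11 = -66 - 11 = -77)
(X + 33)*116 = (-77 + 33)*116 = -44*116 = -5104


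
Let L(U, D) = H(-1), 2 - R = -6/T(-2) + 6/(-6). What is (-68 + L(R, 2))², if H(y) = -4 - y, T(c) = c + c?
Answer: 5041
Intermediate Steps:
T(c) = 2*c
R = 3/2 (R = 2 - (-6/(2*(-2)) + 6/(-6)) = 2 - (-6/(-4) + 6*(-⅙)) = 2 - (-6*(-¼) - 1) = 2 - (3/2 - 1) = 2 - 1*½ = 2 - ½ = 3/2 ≈ 1.5000)
L(U, D) = -3 (L(U, D) = -4 - 1*(-1) = -4 + 1 = -3)
(-68 + L(R, 2))² = (-68 - 3)² = (-71)² = 5041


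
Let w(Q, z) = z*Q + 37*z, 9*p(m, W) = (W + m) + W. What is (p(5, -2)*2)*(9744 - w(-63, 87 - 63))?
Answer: 2304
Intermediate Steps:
p(m, W) = m/9 + 2*W/9 (p(m, W) = ((W + m) + W)/9 = (m + 2*W)/9 = m/9 + 2*W/9)
w(Q, z) = 37*z + Q*z (w(Q, z) = Q*z + 37*z = 37*z + Q*z)
(p(5, -2)*2)*(9744 - w(-63, 87 - 63)) = (((⅑)*5 + (2/9)*(-2))*2)*(9744 - (87 - 63)*(37 - 63)) = ((5/9 - 4/9)*2)*(9744 - 24*(-26)) = ((⅑)*2)*(9744 - 1*(-624)) = 2*(9744 + 624)/9 = (2/9)*10368 = 2304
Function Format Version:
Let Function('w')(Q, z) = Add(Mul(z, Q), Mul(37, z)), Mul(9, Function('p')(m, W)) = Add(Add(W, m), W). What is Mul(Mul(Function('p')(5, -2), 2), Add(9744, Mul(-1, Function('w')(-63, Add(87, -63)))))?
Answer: 2304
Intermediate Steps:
Function('p')(m, W) = Add(Mul(Rational(1, 9), m), Mul(Rational(2, 9), W)) (Function('p')(m, W) = Mul(Rational(1, 9), Add(Add(W, m), W)) = Mul(Rational(1, 9), Add(m, Mul(2, W))) = Add(Mul(Rational(1, 9), m), Mul(Rational(2, 9), W)))
Function('w')(Q, z) = Add(Mul(37, z), Mul(Q, z)) (Function('w')(Q, z) = Add(Mul(Q, z), Mul(37, z)) = Add(Mul(37, z), Mul(Q, z)))
Mul(Mul(Function('p')(5, -2), 2), Add(9744, Mul(-1, Function('w')(-63, Add(87, -63))))) = Mul(Mul(Add(Mul(Rational(1, 9), 5), Mul(Rational(2, 9), -2)), 2), Add(9744, Mul(-1, Mul(Add(87, -63), Add(37, -63))))) = Mul(Mul(Add(Rational(5, 9), Rational(-4, 9)), 2), Add(9744, Mul(-1, Mul(24, -26)))) = Mul(Mul(Rational(1, 9), 2), Add(9744, Mul(-1, -624))) = Mul(Rational(2, 9), Add(9744, 624)) = Mul(Rational(2, 9), 10368) = 2304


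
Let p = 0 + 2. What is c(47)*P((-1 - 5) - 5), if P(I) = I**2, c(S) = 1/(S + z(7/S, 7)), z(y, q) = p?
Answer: 121/49 ≈ 2.4694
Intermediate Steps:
p = 2
z(y, q) = 2
c(S) = 1/(2 + S) (c(S) = 1/(S + 2) = 1/(2 + S))
c(47)*P((-1 - 5) - 5) = ((-1 - 5) - 5)**2/(2 + 47) = (-6 - 5)**2/49 = (1/49)*(-11)**2 = (1/49)*121 = 121/49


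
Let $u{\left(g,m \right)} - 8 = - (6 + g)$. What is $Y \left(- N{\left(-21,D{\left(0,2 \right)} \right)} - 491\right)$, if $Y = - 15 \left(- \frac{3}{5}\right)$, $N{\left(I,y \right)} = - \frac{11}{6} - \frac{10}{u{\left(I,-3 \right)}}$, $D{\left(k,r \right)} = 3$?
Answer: $- \frac{202335}{46} \approx -4398.6$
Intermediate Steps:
$u{\left(g,m \right)} = 2 - g$ ($u{\left(g,m \right)} = 8 - \left(6 + g\right) = 2 - g$)
$N{\left(I,y \right)} = - \frac{11}{6} - \frac{10}{2 - I}$
$Y = 9$ ($Y = - 15 \left(\left(-3\right) \frac{1}{5}\right) = \left(-15\right) \left(- \frac{3}{5}\right) = 9$)
$Y \left(- N{\left(-21,D{\left(0,2 \right)} \right)} - 491\right) = 9 \left(- \frac{82 - -231}{6 \left(-2 - 21\right)} - 491\right) = 9 \left(- \frac{82 + 231}{6 \left(-23\right)} - 491\right) = 9 \left(- \frac{\left(-1\right) 313}{6 \cdot 23} - 491\right) = 9 \left(\left(-1\right) \left(- \frac{313}{138}\right) - 491\right) = 9 \left(\frac{313}{138} - 491\right) = 9 \left(- \frac{67445}{138}\right) = - \frac{202335}{46}$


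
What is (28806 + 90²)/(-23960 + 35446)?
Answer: 18453/5743 ≈ 3.2131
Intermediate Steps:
(28806 + 90²)/(-23960 + 35446) = (28806 + 8100)/11486 = 36906*(1/11486) = 18453/5743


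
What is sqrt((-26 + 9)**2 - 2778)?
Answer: I*sqrt(2489) ≈ 49.89*I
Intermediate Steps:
sqrt((-26 + 9)**2 - 2778) = sqrt((-17)**2 - 2778) = sqrt(289 - 2778) = sqrt(-2489) = I*sqrt(2489)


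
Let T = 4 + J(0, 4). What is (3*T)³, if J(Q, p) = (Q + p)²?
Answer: 216000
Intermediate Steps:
T = 20 (T = 4 + (0 + 4)² = 4 + 4² = 4 + 16 = 20)
(3*T)³ = (3*20)³ = 60³ = 216000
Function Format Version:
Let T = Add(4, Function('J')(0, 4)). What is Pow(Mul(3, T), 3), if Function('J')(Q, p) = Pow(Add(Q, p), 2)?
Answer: 216000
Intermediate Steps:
T = 20 (T = Add(4, Pow(Add(0, 4), 2)) = Add(4, Pow(4, 2)) = Add(4, 16) = 20)
Pow(Mul(3, T), 3) = Pow(Mul(3, 20), 3) = Pow(60, 3) = 216000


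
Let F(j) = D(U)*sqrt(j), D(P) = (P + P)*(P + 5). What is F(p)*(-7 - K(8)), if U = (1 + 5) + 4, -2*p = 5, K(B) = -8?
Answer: 150*I*sqrt(10) ≈ 474.34*I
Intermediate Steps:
p = -5/2 (p = -1/2*5 = -5/2 ≈ -2.5000)
U = 10 (U = 6 + 4 = 10)
D(P) = 2*P*(5 + P) (D(P) = (2*P)*(5 + P) = 2*P*(5 + P))
F(j) = 300*sqrt(j) (F(j) = (2*10*(5 + 10))*sqrt(j) = (2*10*15)*sqrt(j) = 300*sqrt(j))
F(p)*(-7 - K(8)) = (300*sqrt(-5/2))*(-7 - 1*(-8)) = (300*(I*sqrt(10)/2))*(-7 + 8) = (150*I*sqrt(10))*1 = 150*I*sqrt(10)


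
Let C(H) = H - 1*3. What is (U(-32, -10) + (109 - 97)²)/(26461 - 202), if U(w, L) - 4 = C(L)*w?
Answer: 188/8753 ≈ 0.021478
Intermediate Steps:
C(H) = -3 + H (C(H) = H - 3 = -3 + H)
U(w, L) = 4 + w*(-3 + L) (U(w, L) = 4 + (-3 + L)*w = 4 + w*(-3 + L))
(U(-32, -10) + (109 - 97)²)/(26461 - 202) = ((4 - 32*(-3 - 10)) + (109 - 97)²)/(26461 - 202) = ((4 - 32*(-13)) + 12²)/26259 = ((4 + 416) + 144)*(1/26259) = (420 + 144)*(1/26259) = 564*(1/26259) = 188/8753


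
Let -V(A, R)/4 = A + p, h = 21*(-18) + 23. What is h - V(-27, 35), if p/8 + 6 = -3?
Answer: -751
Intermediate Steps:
p = -72 (p = -48 + 8*(-3) = -48 - 24 = -72)
h = -355 (h = -378 + 23 = -355)
V(A, R) = 288 - 4*A (V(A, R) = -4*(A - 72) = -4*(-72 + A) = 288 - 4*A)
h - V(-27, 35) = -355 - (288 - 4*(-27)) = -355 - (288 + 108) = -355 - 1*396 = -355 - 396 = -751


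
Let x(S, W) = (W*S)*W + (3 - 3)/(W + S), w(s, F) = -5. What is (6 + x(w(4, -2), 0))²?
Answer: 36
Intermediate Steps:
x(S, W) = S*W² (x(S, W) = (S*W)*W + 0/(S + W) = S*W² + 0 = S*W²)
(6 + x(w(4, -2), 0))² = (6 - 5*0²)² = (6 - 5*0)² = (6 + 0)² = 6² = 36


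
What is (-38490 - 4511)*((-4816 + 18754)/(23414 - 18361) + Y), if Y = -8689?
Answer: 1887381788579/5053 ≈ 3.7352e+8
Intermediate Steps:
(-38490 - 4511)*((-4816 + 18754)/(23414 - 18361) + Y) = (-38490 - 4511)*((-4816 + 18754)/(23414 - 18361) - 8689) = -43001*(13938/5053 - 8689) = -43001*(-43891579/5053) = 1887381788579/5053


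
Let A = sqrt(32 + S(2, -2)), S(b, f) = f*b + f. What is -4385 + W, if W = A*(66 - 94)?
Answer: -4385 - 28*sqrt(26) ≈ -4527.8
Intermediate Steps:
S(b, f) = f + b*f (S(b, f) = b*f + f = f + b*f)
A = sqrt(26) (A = sqrt(32 - 2*(1 + 2)) = sqrt(32 - 2*3) = sqrt(32 - 6) = sqrt(26) ≈ 5.0990)
W = -28*sqrt(26) (W = sqrt(26)*(66 - 94) = sqrt(26)*(-28) = -28*sqrt(26) ≈ -142.77)
-4385 + W = -4385 - 28*sqrt(26)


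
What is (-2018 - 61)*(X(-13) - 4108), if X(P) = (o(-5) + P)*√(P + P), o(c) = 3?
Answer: 8540532 + 20790*I*√26 ≈ 8.5405e+6 + 1.0601e+5*I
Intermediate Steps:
X(P) = √2*√P*(3 + P) (X(P) = (3 + P)*√(P + P) = (3 + P)*√(2*P) = (3 + P)*(√2*√P) = √2*√P*(3 + P))
(-2018 - 61)*(X(-13) - 4108) = (-2018 - 61)*(√2*√(-13)*(3 - 13) - 4108) = -2079*(√2*(I*√13)*(-10) - 4108) = -2079*(-10*I*√26 - 4108) = -2079*(-4108 - 10*I*√26) = 8540532 + 20790*I*√26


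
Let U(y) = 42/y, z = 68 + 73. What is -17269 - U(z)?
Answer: -811657/47 ≈ -17269.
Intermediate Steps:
z = 141
-17269 - U(z) = -17269 - 42/141 = -17269 - 1*14/47 = -17269 - 14/47 = -811657/47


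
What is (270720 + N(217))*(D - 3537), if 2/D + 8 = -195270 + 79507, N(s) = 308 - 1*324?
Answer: -110848423178416/115771 ≈ -9.5748e+8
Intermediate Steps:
N(s) = -16 (N(s) = 308 - 324 = -16)
D = -2/115771 (D = 2/(-8 + (-195270 + 79507)) = 2/(-8 - 115763) = 2/(-115771) = 2*(-1/115771) = -2/115771 ≈ -1.7275e-5)
(270720 + N(217))*(D - 3537) = (270720 - 16)*(-2/115771 - 3537) = 270704*(-409482029/115771) = -110848423178416/115771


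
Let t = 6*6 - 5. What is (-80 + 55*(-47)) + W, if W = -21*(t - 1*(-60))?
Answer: -4576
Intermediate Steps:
t = 31 (t = 36 - 5 = 31)
W = -1911 (W = -21*(31 - 1*(-60)) = -21*(31 + 60) = -21*91 = -1911)
(-80 + 55*(-47)) + W = (-80 + 55*(-47)) - 1911 = (-80 - 2585) - 1911 = -2665 - 1911 = -4576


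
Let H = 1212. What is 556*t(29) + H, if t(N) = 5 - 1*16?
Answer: -4904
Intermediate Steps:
t(N) = -11 (t(N) = 5 - 16 = -11)
556*t(29) + H = 556*(-11) + 1212 = -6116 + 1212 = -4904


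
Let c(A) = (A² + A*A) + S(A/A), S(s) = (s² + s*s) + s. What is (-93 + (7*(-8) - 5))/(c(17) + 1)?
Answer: -77/291 ≈ -0.26460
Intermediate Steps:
S(s) = s + 2*s² (S(s) = (s² + s²) + s = 2*s² + s = s + 2*s²)
c(A) = 3 + 2*A² (c(A) = (A² + A*A) + (A/A)*(1 + 2*(A/A)) = (A² + A²) + 1*(1 + 2*1) = 2*A² + 1*(1 + 2) = 2*A² + 1*3 = 2*A² + 3 = 3 + 2*A²)
(-93 + (7*(-8) - 5))/(c(17) + 1) = (-93 + (7*(-8) - 5))/((3 + 2*17²) + 1) = (-93 + (-56 - 5))/((3 + 2*289) + 1) = (-93 - 61)/((3 + 578) + 1) = -154/(581 + 1) = -154/582 = -154*1/582 = -77/291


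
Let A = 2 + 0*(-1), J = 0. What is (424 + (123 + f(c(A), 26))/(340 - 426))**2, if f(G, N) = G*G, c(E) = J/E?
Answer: 1320668281/7396 ≈ 1.7857e+5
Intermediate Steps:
A = 2 (A = 2 + 0 = 2)
c(E) = 0 (c(E) = 0/E = 0)
f(G, N) = G**2
(424 + (123 + f(c(A), 26))/(340 - 426))**2 = (424 + (123 + 0**2)/(340 - 426))**2 = (424 + (123 + 0)/(-86))**2 = (424 + 123*(-1/86))**2 = (424 - 123/86)**2 = (36341/86)**2 = 1320668281/7396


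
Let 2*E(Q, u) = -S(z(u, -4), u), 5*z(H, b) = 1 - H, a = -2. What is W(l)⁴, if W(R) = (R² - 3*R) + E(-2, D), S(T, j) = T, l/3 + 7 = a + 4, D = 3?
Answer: 3331358690401/625 ≈ 5.3302e+9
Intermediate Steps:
z(H, b) = ⅕ - H/5 (z(H, b) = (1 - H)/5 = ⅕ - H/5)
l = -15 (l = -21 + 3*(-2 + 4) = -21 + 3*2 = -21 + 6 = -15)
E(Q, u) = -⅒ + u/10 (E(Q, u) = (-(⅕ - u/5))/2 = (-⅕ + u/5)/2 = -⅒ + u/10)
W(R) = ⅕ + R² - 3*R (W(R) = (R² - 3*R) + (-⅒ + (⅒)*3) = (R² - 3*R) + (-⅒ + 3/10) = (R² - 3*R) + ⅕ = ⅕ + R² - 3*R)
W(l)⁴ = (⅕ + (-15)² - 3*(-15))⁴ = (⅕ + 225 + 45)⁴ = (1351/5)⁴ = 3331358690401/625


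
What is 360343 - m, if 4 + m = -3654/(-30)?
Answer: 1801126/5 ≈ 3.6023e+5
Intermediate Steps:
m = 589/5 (m = -4 - 3654/(-30) = -4 - 3654*(-1/30) = -4 + 609/5 = 589/5 ≈ 117.80)
360343 - m = 360343 - 1*589/5 = 360343 - 589/5 = 1801126/5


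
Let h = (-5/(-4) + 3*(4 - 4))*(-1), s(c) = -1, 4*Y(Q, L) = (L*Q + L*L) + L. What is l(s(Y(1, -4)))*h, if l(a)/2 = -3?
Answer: 15/2 ≈ 7.5000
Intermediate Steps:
Y(Q, L) = L/4 + L**2/4 + L*Q/4 (Y(Q, L) = ((L*Q + L*L) + L)/4 = ((L*Q + L**2) + L)/4 = ((L**2 + L*Q) + L)/4 = (L + L**2 + L*Q)/4 = L/4 + L**2/4 + L*Q/4)
l(a) = -6 (l(a) = 2*(-3) = -6)
h = -5/4 (h = (-5*(-1/4) + 3*0)*(-1) = (5/4 + 0)*(-1) = (5/4)*(-1) = -5/4 ≈ -1.2500)
l(s(Y(1, -4)))*h = -6*(-5/4) = 15/2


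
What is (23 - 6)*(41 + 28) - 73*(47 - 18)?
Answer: -944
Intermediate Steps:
(23 - 6)*(41 + 28) - 73*(47 - 18) = 17*69 - 73*29 = 1173 - 2117 = -944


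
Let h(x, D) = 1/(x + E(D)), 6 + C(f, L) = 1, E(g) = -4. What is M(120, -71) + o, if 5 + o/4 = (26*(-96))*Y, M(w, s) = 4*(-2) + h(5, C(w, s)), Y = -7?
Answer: 69861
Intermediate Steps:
C(f, L) = -5 (C(f, L) = -6 + 1 = -5)
h(x, D) = 1/(-4 + x) (h(x, D) = 1/(x - 4) = 1/(-4 + x))
M(w, s) = -7 (M(w, s) = 4*(-2) + 1/(-4 + 5) = -8 + 1/1 = -8 + 1 = -7)
o = 69868 (o = -20 + 4*((26*(-96))*(-7)) = -20 + 4*(-2496*(-7)) = -20 + 4*17472 = -20 + 69888 = 69868)
M(120, -71) + o = -7 + 69868 = 69861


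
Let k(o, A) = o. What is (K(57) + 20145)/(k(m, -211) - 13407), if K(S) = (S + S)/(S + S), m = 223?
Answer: -10073/6592 ≈ -1.5281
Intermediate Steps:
K(S) = 1 (K(S) = (2*S)/((2*S)) = (2*S)*(1/(2*S)) = 1)
(K(57) + 20145)/(k(m, -211) - 13407) = (1 + 20145)/(223 - 13407) = 20146/(-13184) = 20146*(-1/13184) = -10073/6592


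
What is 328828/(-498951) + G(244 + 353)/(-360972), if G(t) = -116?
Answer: -1098516875/1667660559 ≈ -0.65872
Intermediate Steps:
328828/(-498951) + G(244 + 353)/(-360972) = 328828/(-498951) - 116/(-360972) = 328828*(-1/498951) - 116*(-1/360972) = -328828/498951 + 29/90243 = -1098516875/1667660559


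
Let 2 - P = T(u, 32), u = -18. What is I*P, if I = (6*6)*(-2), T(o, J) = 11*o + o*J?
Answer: -55872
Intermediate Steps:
T(o, J) = 11*o + J*o
P = 776 (P = 2 - (-18)*(11 + 32) = 2 - (-18)*43 = 2 - 1*(-774) = 2 + 774 = 776)
I = -72 (I = 36*(-2) = -72)
I*P = -72*776 = -55872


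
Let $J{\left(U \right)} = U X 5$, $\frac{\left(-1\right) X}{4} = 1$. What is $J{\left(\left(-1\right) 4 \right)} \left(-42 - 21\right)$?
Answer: $-5040$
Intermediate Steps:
$X = -4$ ($X = \left(-4\right) 1 = -4$)
$J{\left(U \right)} = - 20 U$ ($J{\left(U \right)} = U \left(-4\right) 5 = - 4 U 5 = - 20 U$)
$J{\left(\left(-1\right) 4 \right)} \left(-42 - 21\right) = - 20 \left(\left(-1\right) 4\right) \left(-42 - 21\right) = \left(-20\right) \left(-4\right) \left(-63\right) = 80 \left(-63\right) = -5040$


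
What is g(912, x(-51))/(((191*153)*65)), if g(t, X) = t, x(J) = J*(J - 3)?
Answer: 304/633165 ≈ 0.00048013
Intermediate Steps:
x(J) = J*(-3 + J)
g(912, x(-51))/(((191*153)*65)) = 912/(((191*153)*65)) = 912/((29223*65)) = 912/1899495 = 912*(1/1899495) = 304/633165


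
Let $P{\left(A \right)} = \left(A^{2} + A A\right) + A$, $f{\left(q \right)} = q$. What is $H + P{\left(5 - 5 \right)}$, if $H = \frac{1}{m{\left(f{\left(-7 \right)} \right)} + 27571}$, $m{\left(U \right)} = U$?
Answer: $\frac{1}{27564} \approx 3.6279 \cdot 10^{-5}$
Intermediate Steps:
$H = \frac{1}{27564}$ ($H = \frac{1}{-7 + 27571} = \frac{1}{27564} \approx 3.6279 \cdot 10^{-5}$)
$P{\left(A \right)} = A + 2 A^{2}$ ($P{\left(A \right)} = \left(A^{2} + A^{2}\right) + A = 2 A^{2} + A = A + 2 A^{2}$)
$H + P{\left(5 - 5 \right)} = \frac{1}{27564} + \left(5 - 5\right) \left(1 + 2 \left(5 - 5\right)\right) = \frac{1}{27564} + 0 \left(1 + 2 \cdot 0\right) = \frac{1}{27564} + 0 \left(1 + 0\right) = \frac{1}{27564} + 0 \cdot 1 = \frac{1}{27564} + 0 = \frac{1}{27564}$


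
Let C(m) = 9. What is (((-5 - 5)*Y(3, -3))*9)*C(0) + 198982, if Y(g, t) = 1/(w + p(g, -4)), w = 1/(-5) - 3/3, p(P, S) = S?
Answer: 2588791/13 ≈ 1.9914e+5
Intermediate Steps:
w = -6/5 (w = 1*(-⅕) - 3*⅓ = -⅕ - 1 = -6/5 ≈ -1.2000)
Y(g, t) = -5/26 (Y(g, t) = 1/(-6/5 - 4) = 1/(-26/5) = -5/26)
(((-5 - 5)*Y(3, -3))*9)*C(0) + 198982 = (((-5 - 5)*(-5/26))*9)*9 + 198982 = (-10*(-5/26)*9)*9 + 198982 = ((25/13)*9)*9 + 198982 = (225/13)*9 + 198982 = 2025/13 + 198982 = 2588791/13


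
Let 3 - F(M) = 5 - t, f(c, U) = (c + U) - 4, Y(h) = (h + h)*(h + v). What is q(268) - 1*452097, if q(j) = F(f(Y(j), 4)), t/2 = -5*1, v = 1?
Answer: -452109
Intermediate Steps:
t = -10 (t = 2*(-5*1) = 2*(-5) = -10)
Y(h) = 2*h*(1 + h) (Y(h) = (h + h)*(h + 1) = (2*h)*(1 + h) = 2*h*(1 + h))
f(c, U) = -4 + U + c (f(c, U) = (U + c) - 4 = -4 + U + c)
F(M) = -12 (F(M) = 3 - (5 - 1*(-10)) = 3 - (5 + 10) = 3 - 1*15 = 3 - 15 = -12)
q(j) = -12
q(268) - 1*452097 = -12 - 1*452097 = -12 - 452097 = -452109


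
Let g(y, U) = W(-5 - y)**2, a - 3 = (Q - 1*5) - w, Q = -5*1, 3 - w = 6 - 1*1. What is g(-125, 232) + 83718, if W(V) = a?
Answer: 83743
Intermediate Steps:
w = -2 (w = 3 - (6 - 1*1) = 3 - (6 - 1) = 3 - 1*5 = 3 - 5 = -2)
Q = -5
a = -5 (a = 3 + ((-5 - 1*5) - 1*(-2)) = 3 + ((-5 - 5) + 2) = 3 + (-10 + 2) = 3 - 8 = -5)
W(V) = -5
g(y, U) = 25 (g(y, U) = (-5)**2 = 25)
g(-125, 232) + 83718 = 25 + 83718 = 83743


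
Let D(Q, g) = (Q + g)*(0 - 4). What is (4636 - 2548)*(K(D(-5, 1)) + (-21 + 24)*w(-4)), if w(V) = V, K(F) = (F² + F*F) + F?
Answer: 1077408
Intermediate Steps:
D(Q, g) = -4*Q - 4*g (D(Q, g) = (Q + g)*(-4) = -4*Q - 4*g)
K(F) = F + 2*F² (K(F) = (F² + F²) + F = 2*F² + F = F + 2*F²)
(4636 - 2548)*(K(D(-5, 1)) + (-21 + 24)*w(-4)) = (4636 - 2548)*((-4*(-5) - 4*1)*(1 + 2*(-4*(-5) - 4*1)) + (-21 + 24)*(-4)) = 2088*((20 - 4)*(1 + 2*(20 - 4)) + 3*(-4)) = 2088*(16*(1 + 2*16) - 12) = 2088*(16*(1 + 32) - 12) = 2088*(16*33 - 12) = 2088*(528 - 12) = 2088*516 = 1077408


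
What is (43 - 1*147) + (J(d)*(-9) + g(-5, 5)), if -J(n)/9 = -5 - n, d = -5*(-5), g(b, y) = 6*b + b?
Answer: -2569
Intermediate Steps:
g(b, y) = 7*b
d = 25
J(n) = 45 + 9*n (J(n) = -9*(-5 - n) = 45 + 9*n)
(43 - 1*147) + (J(d)*(-9) + g(-5, 5)) = (43 - 1*147) + ((45 + 9*25)*(-9) + 7*(-5)) = (43 - 147) + ((45 + 225)*(-9) - 35) = -104 + (270*(-9) - 35) = -104 + (-2430 - 35) = -104 - 2465 = -2569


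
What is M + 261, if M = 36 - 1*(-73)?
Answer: 370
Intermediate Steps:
M = 109 (M = 36 + 73 = 109)
M + 261 = 109 + 261 = 370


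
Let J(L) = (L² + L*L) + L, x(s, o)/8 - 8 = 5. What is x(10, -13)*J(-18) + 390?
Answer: 65910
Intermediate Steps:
x(s, o) = 104 (x(s, o) = 64 + 8*5 = 64 + 40 = 104)
J(L) = L + 2*L² (J(L) = (L² + L²) + L = 2*L² + L = L + 2*L²)
x(10, -13)*J(-18) + 390 = 104*(-18*(1 + 2*(-18))) + 390 = 104*(-18*(1 - 36)) + 390 = 104*(-18*(-35)) + 390 = 104*630 + 390 = 65520 + 390 = 65910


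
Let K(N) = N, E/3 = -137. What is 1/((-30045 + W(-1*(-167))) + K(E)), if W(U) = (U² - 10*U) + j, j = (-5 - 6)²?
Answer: -1/4116 ≈ -0.00024295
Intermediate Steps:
j = 121 (j = (-11)² = 121)
E = -411 (E = 3*(-137) = -411)
W(U) = 121 + U² - 10*U (W(U) = (U² - 10*U) + 121 = 121 + U² - 10*U)
1/((-30045 + W(-1*(-167))) + K(E)) = 1/((-30045 + (121 + (-1*(-167))² - (-10)*(-167))) - 411) = 1/((-30045 + (121 + 167² - 10*167)) - 411) = 1/((-30045 + (121 + 27889 - 1670)) - 411) = 1/((-30045 + 26340) - 411) = 1/(-3705 - 411) = 1/(-4116) = -1/4116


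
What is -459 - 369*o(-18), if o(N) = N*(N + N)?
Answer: -239571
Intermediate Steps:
o(N) = 2*N² (o(N) = N*(2*N) = 2*N²)
-459 - 369*o(-18) = -459 - 738*(-18)² = -459 - 738*324 = -459 - 369*648 = -459 - 239112 = -239571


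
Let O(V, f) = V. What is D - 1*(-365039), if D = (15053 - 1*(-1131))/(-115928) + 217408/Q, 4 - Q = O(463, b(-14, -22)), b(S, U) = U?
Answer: 2424857700506/6651369 ≈ 3.6457e+5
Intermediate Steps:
Q = -459 (Q = 4 - 1*463 = 4 - 463 = -459)
D = -3151387885/6651369 (D = (15053 - 1*(-1131))/(-115928) + 217408/(-459) = (15053 + 1131)*(-1/115928) + 217408*(-1/459) = 16184*(-1/115928) - 217408/459 = -2023/14491 - 217408/459 = -3151387885/6651369 ≈ -473.80)
D - 1*(-365039) = -3151387885/6651369 - 1*(-365039) = -3151387885/6651369 + 365039 = 2424857700506/6651369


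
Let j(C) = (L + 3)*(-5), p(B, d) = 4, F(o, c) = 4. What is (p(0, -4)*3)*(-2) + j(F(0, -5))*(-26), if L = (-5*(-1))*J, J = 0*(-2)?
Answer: 366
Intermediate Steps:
J = 0
L = 0 (L = -5*(-1)*0 = 5*0 = 0)
j(C) = -15 (j(C) = (0 + 3)*(-5) = 3*(-5) = -15)
(p(0, -4)*3)*(-2) + j(F(0, -5))*(-26) = (4*3)*(-2) - 15*(-26) = 12*(-2) + 390 = -24 + 390 = 366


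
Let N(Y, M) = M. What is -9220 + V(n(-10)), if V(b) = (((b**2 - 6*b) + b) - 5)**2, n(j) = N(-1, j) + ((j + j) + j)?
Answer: 3212805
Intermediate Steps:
n(j) = 4*j (n(j) = j + ((j + j) + j) = j + (2*j + j) = j + 3*j = 4*j)
V(b) = (-5 + b**2 - 5*b)**2 (V(b) = ((b**2 - 5*b) - 5)**2 = (-5 + b**2 - 5*b)**2)
-9220 + V(n(-10)) = -9220 + (5 - (4*(-10))**2 + 5*(4*(-10)))**2 = -9220 + (5 - 1*(-40)**2 + 5*(-40))**2 = -9220 + (5 - 1*1600 - 200)**2 = -9220 + (5 - 1600 - 200)**2 = -9220 + (-1795)**2 = -9220 + 3222025 = 3212805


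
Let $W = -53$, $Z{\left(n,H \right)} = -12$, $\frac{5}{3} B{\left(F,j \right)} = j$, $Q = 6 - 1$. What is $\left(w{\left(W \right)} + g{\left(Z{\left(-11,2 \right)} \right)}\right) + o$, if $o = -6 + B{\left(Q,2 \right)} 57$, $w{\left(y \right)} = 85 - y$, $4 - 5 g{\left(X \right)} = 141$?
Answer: $173$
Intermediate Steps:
$Q = 5$ ($Q = 6 - 1 = 5$)
$B{\left(F,j \right)} = \frac{3 j}{5}$
$g{\left(X \right)} = - \frac{137}{5}$ ($g{\left(X \right)} = \frac{4}{5} - \frac{141}{5} = - \frac{137}{5}$)
$o = \frac{312}{5}$ ($o = -6 + \frac{3}{5} \cdot 2 \cdot 57 = -6 + \frac{6}{5} \cdot 57 = -6 + \frac{342}{5} = \frac{312}{5} \approx 62.4$)
$\left(w{\left(W \right)} + g{\left(Z{\left(-11,2 \right)} \right)}\right) + o = \left(\left(85 - -53\right) - \frac{137}{5}\right) + \frac{312}{5} = \left(\left(85 + 53\right) - \frac{137}{5}\right) + \frac{312}{5} = \left(138 - \frac{137}{5}\right) + \frac{312}{5} = \frac{553}{5} + \frac{312}{5} = 173$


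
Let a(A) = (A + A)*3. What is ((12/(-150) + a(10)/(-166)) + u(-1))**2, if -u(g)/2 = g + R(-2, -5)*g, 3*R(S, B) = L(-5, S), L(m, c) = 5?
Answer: 927324304/38750625 ≈ 23.931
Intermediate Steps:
a(A) = 6*A (a(A) = (2*A)*3 = 6*A)
R(S, B) = 5/3 (R(S, B) = (1/3)*5 = 5/3)
u(g) = -16*g/3 (u(g) = -2*(g + 5*g/3) = -16*g/3)
((12/(-150) + a(10)/(-166)) + u(-1))**2 = ((12/(-150) + (6*10)/(-166)) - 16/3*(-1))**2 = ((12*(-1/150) + 60*(-1/166)) + 16/3)**2 = ((-2/25 - 30/83) + 16/3)**2 = (-916/2075 + 16/3)**2 = (30452/6225)**2 = 927324304/38750625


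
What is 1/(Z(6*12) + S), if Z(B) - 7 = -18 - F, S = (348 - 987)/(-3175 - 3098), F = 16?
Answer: -697/18748 ≈ -0.037177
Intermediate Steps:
S = 71/697 (S = -639/(-6273) = -639*(-1/6273) = 71/697 ≈ 0.10187)
Z(B) = -27 (Z(B) = 7 + (-18 - 1*16) = 7 + (-18 - 16) = 7 - 34 = -27)
1/(Z(6*12) + S) = 1/(-27 + 71/697) = 1/(-18748/697) = -697/18748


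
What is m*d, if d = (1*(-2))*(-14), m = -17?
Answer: -476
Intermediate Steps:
d = 28 (d = -2*(-14) = 28)
m*d = -17*28 = -476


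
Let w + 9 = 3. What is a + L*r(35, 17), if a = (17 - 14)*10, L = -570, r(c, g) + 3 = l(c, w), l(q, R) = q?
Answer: -18210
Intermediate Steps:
w = -6 (w = -9 + 3 = -6)
r(c, g) = -3 + c
a = 30 (a = 3*10 = 30)
a + L*r(35, 17) = 30 - 570*(-3 + 35) = 30 - 570*32 = 30 - 18240 = -18210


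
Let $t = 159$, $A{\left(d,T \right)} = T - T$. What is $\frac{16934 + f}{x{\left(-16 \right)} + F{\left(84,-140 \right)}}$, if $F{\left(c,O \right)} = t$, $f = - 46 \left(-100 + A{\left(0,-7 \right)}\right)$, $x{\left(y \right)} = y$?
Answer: $\frac{21534}{143} \approx 150.59$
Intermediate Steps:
$A{\left(d,T \right)} = 0$
$f = 4600$ ($f = - 46 \left(-100 + 0\right) = \left(-46\right) \left(-100\right) = 4600$)
$F{\left(c,O \right)} = 159$
$\frac{16934 + f}{x{\left(-16 \right)} + F{\left(84,-140 \right)}} = \frac{16934 + 4600}{-16 + 159} = \frac{21534}{143}$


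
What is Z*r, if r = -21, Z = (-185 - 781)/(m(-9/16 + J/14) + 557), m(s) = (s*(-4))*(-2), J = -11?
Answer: 94668/2549 ≈ 37.139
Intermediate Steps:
m(s) = 8*s (m(s) = -4*s*(-2) = 8*s)
Z = -4508/2549 (Z = (-185 - 781)/(8*(-9/16 - 11/14) + 557) = -966/(8*(-9*1/16 - 11*1/14) + 557) = -966/(8*(-9/16 - 11/14) + 557) = -966/(8*(-151/112) + 557) = -966/(-151/14 + 557) = -966/7647/14 = -966*14/7647 = -4508/2549 ≈ -1.7685)
Z*r = -4508/2549*(-21) = 94668/2549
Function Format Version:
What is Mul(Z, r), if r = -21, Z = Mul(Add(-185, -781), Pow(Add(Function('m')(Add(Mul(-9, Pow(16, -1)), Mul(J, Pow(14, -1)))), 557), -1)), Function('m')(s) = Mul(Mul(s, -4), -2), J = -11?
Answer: Rational(94668, 2549) ≈ 37.139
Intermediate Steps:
Function('m')(s) = Mul(8, s) (Function('m')(s) = Mul(Mul(-4, s), -2) = Mul(8, s))
Z = Rational(-4508, 2549) (Z = Mul(Add(-185, -781), Pow(Add(Mul(8, Add(Mul(-9, Pow(16, -1)), Mul(-11, Pow(14, -1)))), 557), -1)) = Mul(-966, Pow(Add(Mul(8, Add(Mul(-9, Rational(1, 16)), Mul(-11, Rational(1, 14)))), 557), -1)) = Mul(-966, Pow(Add(Mul(8, Add(Rational(-9, 16), Rational(-11, 14))), 557), -1)) = Mul(-966, Pow(Add(Mul(8, Rational(-151, 112)), 557), -1)) = Mul(-966, Pow(Add(Rational(-151, 14), 557), -1)) = Mul(-966, Pow(Rational(7647, 14), -1)) = Mul(-966, Rational(14, 7647)) = Rational(-4508, 2549) ≈ -1.7685)
Mul(Z, r) = Mul(Rational(-4508, 2549), -21) = Rational(94668, 2549)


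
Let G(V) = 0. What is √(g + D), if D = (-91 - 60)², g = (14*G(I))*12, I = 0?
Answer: 151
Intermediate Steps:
g = 0 (g = (14*0)*12 = 0*12 = 0)
D = 22801 (D = (-151)² = 22801)
√(g + D) = √(0 + 22801) = √22801 = 151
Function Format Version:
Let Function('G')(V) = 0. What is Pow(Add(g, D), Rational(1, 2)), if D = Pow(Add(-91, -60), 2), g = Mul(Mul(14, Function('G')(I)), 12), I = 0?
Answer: 151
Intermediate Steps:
g = 0 (g = Mul(Mul(14, 0), 12) = Mul(0, 12) = 0)
D = 22801 (D = Pow(-151, 2) = 22801)
Pow(Add(g, D), Rational(1, 2)) = Pow(Add(0, 22801), Rational(1, 2)) = Pow(22801, Rational(1, 2)) = 151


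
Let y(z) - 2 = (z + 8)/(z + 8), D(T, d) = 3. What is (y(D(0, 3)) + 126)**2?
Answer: 16641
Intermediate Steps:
y(z) = 3 (y(z) = 2 + (z + 8)/(z + 8) = 2 + (8 + z)/(8 + z) = 2 + 1 = 3)
(y(D(0, 3)) + 126)**2 = (3 + 126)**2 = 129**2 = 16641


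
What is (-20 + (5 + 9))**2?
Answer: 36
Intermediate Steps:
(-20 + (5 + 9))**2 = (-20 + 14)**2 = (-6)**2 = 36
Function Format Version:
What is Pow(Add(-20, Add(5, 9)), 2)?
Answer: 36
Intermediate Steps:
Pow(Add(-20, Add(5, 9)), 2) = Pow(Add(-20, 14), 2) = Pow(-6, 2) = 36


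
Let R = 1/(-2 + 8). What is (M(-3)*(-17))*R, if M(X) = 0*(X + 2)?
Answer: 0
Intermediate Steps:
R = 1/6 ≈ 0.16667
M(X) = 0 (M(X) = 0*(2 + X) = 0)
(M(-3)*(-17))*R = (0*(-17))*(1/6) = 0*(1/6) = 0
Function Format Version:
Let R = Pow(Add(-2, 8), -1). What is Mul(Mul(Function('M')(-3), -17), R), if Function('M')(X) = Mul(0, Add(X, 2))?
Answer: 0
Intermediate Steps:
R = Rational(1, 6) (R = Pow(6, -1) = Rational(1, 6) ≈ 0.16667)
Function('M')(X) = 0 (Function('M')(X) = Mul(0, Add(2, X)) = 0)
Mul(Mul(Function('M')(-3), -17), R) = Mul(Mul(0, -17), Rational(1, 6)) = Mul(0, Rational(1, 6)) = 0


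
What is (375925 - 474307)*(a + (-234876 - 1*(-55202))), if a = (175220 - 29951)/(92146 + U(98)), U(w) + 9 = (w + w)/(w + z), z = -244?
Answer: 118890641965686270/6725903 ≈ 1.7677e+10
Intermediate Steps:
U(w) = -9 + 2*w/(-244 + w) (U(w) = -9 + (w + w)/(w - 244) = -9 + (2*w)/(-244 + w) = -9 + 2*w/(-244 + w))
a = 10604637/6725903 (a = (175220 - 29951)/(92146 + (2196 - 7*98)/(-244 + 98)) = 145269/(92146 + (2196 - 686)/(-146)) = 145269/(92146 - 1/146*1510) = 145269/(92146 - 755/73) = 145269/(6725903/73) = 145269*(73/6725903) = 10604637/6725903 ≈ 1.5767)
(375925 - 474307)*(a + (-234876 - 1*(-55202))) = (375925 - 474307)*(10604637/6725903 + (-234876 - 1*(-55202))) = -98382*(10604637/6725903 + (-234876 + 55202)) = -98382*(10604637/6725903 - 179674) = -98382*(-1208459290985/6725903) = 118890641965686270/6725903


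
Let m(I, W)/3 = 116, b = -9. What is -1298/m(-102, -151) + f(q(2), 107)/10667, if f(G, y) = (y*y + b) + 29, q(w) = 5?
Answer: -4927277/1856058 ≈ -2.6547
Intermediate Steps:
m(I, W) = 348 (m(I, W) = 3*116 = 348)
f(G, y) = 20 + y² (f(G, y) = (y*y - 9) + 29 = (y² - 9) + 29 = (-9 + y²) + 29 = 20 + y²)
-1298/m(-102, -151) + f(q(2), 107)/10667 = -1298/348 + (20 + 107²)/10667 = -1298*1/348 + (20 + 11449)*(1/10667) = -649/174 + 11469*(1/10667) = -649/174 + 11469/10667 = -4927277/1856058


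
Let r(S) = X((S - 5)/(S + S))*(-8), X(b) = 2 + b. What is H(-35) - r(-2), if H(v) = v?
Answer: -5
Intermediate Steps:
r(S) = -16 - 4*(-5 + S)/S (r(S) = (2 + (S - 5)/(S + S))*(-8) = (2 + (-5 + S)/((2*S)))*(-8) = (2 + (-5 + S)*(1/(2*S)))*(-8) = (2 + (-5 + S)/(2*S))*(-8) = -16 - 4*(-5 + S)/S)
H(-35) - r(-2) = -35 - (-20 + 20/(-2)) = -35 - (-20 + 20*(-½)) = -35 - (-20 - 10) = -35 - 1*(-30) = -35 + 30 = -5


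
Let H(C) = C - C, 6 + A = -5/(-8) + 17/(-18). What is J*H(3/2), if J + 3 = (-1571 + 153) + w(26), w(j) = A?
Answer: 0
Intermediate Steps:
A = -455/72 (A = -6 + (-5/(-8) + 17/(-18)) = -6 + (-5*(-1/8) + 17*(-1/18)) = -6 + (5/8 - 17/18) = -6 - 23/72 = -455/72 ≈ -6.3194)
H(C) = 0
w(j) = -455/72
J = -102767/72 (J = -3 + ((-1571 + 153) - 455/72) = -3 + (-1418 - 455/72) = -3 - 102551/72 = -102767/72 ≈ -1427.3)
J*H(3/2) = -102767/72*0 = 0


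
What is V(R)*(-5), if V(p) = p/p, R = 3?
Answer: -5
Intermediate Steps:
V(p) = 1
V(R)*(-5) = 1*(-5) = -5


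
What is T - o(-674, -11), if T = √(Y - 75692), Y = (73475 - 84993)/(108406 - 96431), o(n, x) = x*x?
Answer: -121 + I*√434176721422/2395 ≈ -121.0 + 275.12*I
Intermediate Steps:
o(n, x) = x²
Y = -11518/11975 ≈ -0.96184
T = I*√434176721422/2395 (T = √(-11518/11975 - 75692) = √(-906423218/11975) = I*√434176721422/2395 ≈ 275.12*I)
T - o(-674, -11) = I*√434176721422/2395 - 1*(-11)² = I*√434176721422/2395 - 1*121 = I*√434176721422/2395 - 121 = -121 + I*√434176721422/2395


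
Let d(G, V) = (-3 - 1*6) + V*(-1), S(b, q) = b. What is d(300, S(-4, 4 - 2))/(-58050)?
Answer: 1/11610 ≈ 8.6133e-5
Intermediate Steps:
d(G, V) = -9 - V (d(G, V) = (-3 - 6) - V = -9 - V)
d(300, S(-4, 4 - 2))/(-58050) = (-9 - 1*(-4))/(-58050) = (-9 + 4)*(-1/58050) = -5*(-1/58050) = 1/11610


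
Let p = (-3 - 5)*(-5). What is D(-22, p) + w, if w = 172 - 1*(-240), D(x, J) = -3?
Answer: 409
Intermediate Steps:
p = 40 (p = -8*(-5) = 40)
w = 412 (w = 172 + 240 = 412)
D(-22, p) + w = -3 + 412 = 409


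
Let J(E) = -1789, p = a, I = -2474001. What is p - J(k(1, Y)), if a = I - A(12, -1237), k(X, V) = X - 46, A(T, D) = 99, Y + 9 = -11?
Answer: -2472311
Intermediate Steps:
Y = -20 (Y = -9 - 11 = -20)
k(X, V) = -46 + X
a = -2474100 (a = -2474001 - 1*99 = -2474001 - 99 = -2474100)
p = -2474100
p - J(k(1, Y)) = -2474100 - 1*(-1789) = -2474100 + 1789 = -2472311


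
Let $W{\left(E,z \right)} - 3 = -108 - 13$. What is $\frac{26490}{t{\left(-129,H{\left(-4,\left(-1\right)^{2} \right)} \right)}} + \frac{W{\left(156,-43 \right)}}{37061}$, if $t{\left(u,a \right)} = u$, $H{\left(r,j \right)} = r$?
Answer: $- \frac{327253704}{1593623} \approx -205.35$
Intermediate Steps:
$W{\left(E,z \right)} = -118$ ($W{\left(E,z \right)} = 3 - 121 = -118$)
$\frac{26490}{t{\left(-129,H{\left(-4,\left(-1\right)^{2} \right)} \right)}} + \frac{W{\left(156,-43 \right)}}{37061} = \frac{26490}{-129} - \frac{118}{37061} = 26490 \left(- \frac{1}{129}\right) - \frac{118}{37061} = - \frac{8830}{43} - \frac{118}{37061} = - \frac{327253704}{1593623}$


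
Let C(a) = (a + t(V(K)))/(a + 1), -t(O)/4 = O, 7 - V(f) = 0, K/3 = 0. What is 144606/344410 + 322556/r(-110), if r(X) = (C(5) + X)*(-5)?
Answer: 1212805275/2138473 ≈ 567.14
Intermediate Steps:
K = 0 (K = 3*0 = 0)
V(f) = 7 (V(f) = 7 - 1*0 = 7 + 0 = 7)
t(O) = -4*O
C(a) = (-28 + a)/(1 + a) (C(a) = (a - 4*7)/(a + 1) = (a - 28)/(1 + a) = (-28 + a)/(1 + a))
r(X) = 115/6 - 5*X (r(X) = ((-28 + 5)/(1 + 5) + X)*(-5) = (-23/6 + X)*(-5) = 115/6 - 5*X)
144606/344410 + 322556/r(-110) = 144606/344410 + 322556/(115/6 - 5*(-110)) = 144606*(1/344410) + 322556/(115/6 + 550) = 6573/15655 + 322556/(3415/6) = 6573/15655 + 322556*(6/3415) = 6573/15655 + 1935336/3415 = 1212805275/2138473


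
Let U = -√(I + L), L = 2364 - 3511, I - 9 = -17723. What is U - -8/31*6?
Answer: 48/31 - I*√18861 ≈ 1.5484 - 137.34*I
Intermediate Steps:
I = -17714 (I = 9 - 17723 = -17714)
L = -1147
U = -I*√18861 (U = -√(-17714 - 1147) = -√(-18861) = -I*√18861 ≈ -137.34*I)
U - -8/31*6 = -I*√18861 - -8/31*6 = -I*√18861 - (1/31)*(-8)*6 = -I*√18861 - (-8)*6/31 = -I*√18861 - 1*(-48/31) = -I*√18861 + 48/31 = 48/31 - I*√18861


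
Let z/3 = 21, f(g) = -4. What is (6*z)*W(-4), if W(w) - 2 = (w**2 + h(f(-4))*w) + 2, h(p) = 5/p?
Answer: 9450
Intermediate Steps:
W(w) = 4 + w**2 - 5*w/4 (W(w) = 2 + ((w**2 + (5/(-4))*w) + 2) = 2 + ((w**2 + (5*(-1/4))*w) + 2) = 2 + ((w**2 - 5*w/4) + 2) = 2 + (2 + w**2 - 5*w/4) = 4 + w**2 - 5*w/4)
z = 63 (z = 3*21 = 63)
(6*z)*W(-4) = (6*63)*(4 + (-4)**2 - 5/4*(-4)) = 378*(4 + 16 + 5) = 378*25 = 9450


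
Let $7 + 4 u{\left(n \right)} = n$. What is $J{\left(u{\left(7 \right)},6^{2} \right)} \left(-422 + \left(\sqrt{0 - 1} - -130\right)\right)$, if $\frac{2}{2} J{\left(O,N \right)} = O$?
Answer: $0$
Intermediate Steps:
$u{\left(n \right)} = - \frac{7}{4} + \frac{n}{4}$
$J{\left(O,N \right)} = O$
$J{\left(u{\left(7 \right)},6^{2} \right)} \left(-422 + \left(\sqrt{0 - 1} - -130\right)\right) = \left(- \frac{7}{4} + \frac{1}{4} \cdot 7\right) \left(-422 + \left(\sqrt{0 - 1} - -130\right)\right) = \left(- \frac{7}{4} + \frac{7}{4}\right) \left(-422 + \left(\sqrt{-1} + 130\right)\right) = 0 \left(-422 + \left(i + 130\right)\right) = 0 \left(-422 + \left(130 + i\right)\right) = 0 \left(-292 + i\right) = 0$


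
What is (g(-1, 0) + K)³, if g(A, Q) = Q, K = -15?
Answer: -3375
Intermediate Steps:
(g(-1, 0) + K)³ = (0 - 15)³ = (-15)³ = -3375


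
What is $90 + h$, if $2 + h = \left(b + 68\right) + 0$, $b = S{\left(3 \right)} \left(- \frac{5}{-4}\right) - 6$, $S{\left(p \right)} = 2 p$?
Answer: $\frac{315}{2} \approx 157.5$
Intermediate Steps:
$b = \frac{3}{2}$ ($b = 2 \cdot 3 \left(- \frac{5}{-4}\right) - 6 = 6 \left(\left(-5\right) \left(- \frac{1}{4}\right)\right) - 6 = 6 \cdot \frac{5}{4} - 6 = \frac{15}{2} - 6 = \frac{3}{2} \approx 1.5$)
$h = \frac{135}{2}$ ($h = -2 + \left(\left(\frac{3}{2} + 68\right) + 0\right) = -2 + \left(\frac{139}{2} + 0\right) = -2 + \frac{139}{2} = \frac{135}{2} \approx 67.5$)
$90 + h = 90 + \frac{135}{2} = \frac{315}{2}$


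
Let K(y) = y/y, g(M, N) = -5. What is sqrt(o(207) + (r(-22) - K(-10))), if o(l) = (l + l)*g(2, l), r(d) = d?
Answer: I*sqrt(2093) ≈ 45.749*I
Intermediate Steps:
K(y) = 1
o(l) = -10*l (o(l) = (l + l)*(-5) = (2*l)*(-5) = -10*l)
sqrt(o(207) + (r(-22) - K(-10))) = sqrt(-10*207 + (-22 - 1*1)) = sqrt(-2070 + (-22 - 1)) = sqrt(-2070 - 23) = sqrt(-2093) = I*sqrt(2093)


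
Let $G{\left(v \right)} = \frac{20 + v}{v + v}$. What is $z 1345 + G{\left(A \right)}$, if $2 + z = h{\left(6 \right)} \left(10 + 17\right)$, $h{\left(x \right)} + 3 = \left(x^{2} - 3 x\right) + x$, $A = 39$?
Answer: $\frac{59274209}{78} \approx 7.5993 \cdot 10^{5}$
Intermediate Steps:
$h{\left(x \right)} = -3 + x^{2} - 2 x$ ($h{\left(x \right)} = -3 + \left(\left(x^{2} - 3 x\right) + x\right) = -3 + \left(x^{2} - 2 x\right) = -3 + x^{2} - 2 x$)
$G{\left(v \right)} = \frac{20 + v}{2 v}$
$z = 565$ ($z = -2 + \left(-3 + 6^{2} - 12\right) \left(10 + 17\right) = -2 + \left(-3 + 36 - 12\right) 27 = -2 + 21 \cdot 27 = -2 + 567 = 565$)
$z 1345 + G{\left(A \right)} = 565 \cdot 1345 + \frac{20 + 39}{2 \cdot 39} = 759925 + \frac{1}{2} \cdot \frac{1}{39} \cdot 59 = 759925 + \frac{59}{78} = \frac{59274209}{78}$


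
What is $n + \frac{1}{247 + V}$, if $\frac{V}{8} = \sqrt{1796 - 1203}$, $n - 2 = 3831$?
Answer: $\frac{88377728}{23057} - \frac{8 \sqrt{593}}{23057} \approx 3833.0$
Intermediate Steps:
$n = 3833$ ($n = 2 + 3831 = 3833$)
$V = 8 \sqrt{593}$ ($V = 8 \sqrt{1796 - 1203} = 8 \sqrt{593} \approx 194.81$)
$n + \frac{1}{247 + V} = 3833 + \frac{1}{247 + 8 \sqrt{593}}$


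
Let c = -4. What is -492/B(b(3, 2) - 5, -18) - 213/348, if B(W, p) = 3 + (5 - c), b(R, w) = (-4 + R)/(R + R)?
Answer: -4827/116 ≈ -41.612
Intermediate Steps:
b(R, w) = (-4 + R)/(2*R) (b(R, w) = (-4 + R)/((2*R)) = (-4 + R)*(1/(2*R)) = (-4 + R)/(2*R))
B(W, p) = 12 (B(W, p) = 3 + (5 - 1*(-4)) = 3 + (5 + 4) = 3 + 9 = 12)
-492/B(b(3, 2) - 5, -18) - 213/348 = -492/12 - 213/348 = -492*1/12 - 213*1/348 = -41 - 71/116 = -4827/116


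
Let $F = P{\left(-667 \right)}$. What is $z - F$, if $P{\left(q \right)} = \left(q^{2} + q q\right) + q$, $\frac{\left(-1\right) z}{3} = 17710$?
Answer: $-942241$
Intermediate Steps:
$z = -53130$ ($z = \left(-3\right) 17710 = -53130$)
$P{\left(q \right)} = q + 2 q^{2}$ ($P{\left(q \right)} = \left(q^{2} + q^{2}\right) + q = 2 q^{2} + q = q + 2 q^{2}$)
$F = 889111$ ($F = - 667 \left(1 + 2 \left(-667\right)\right) = - 667 \left(1 - 1334\right) = \left(-667\right) \left(-1333\right) = 889111$)
$z - F = -53130 - 889111 = -942241$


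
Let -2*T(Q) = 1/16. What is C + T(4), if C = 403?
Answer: 12895/32 ≈ 402.97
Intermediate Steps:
T(Q) = -1/32 (T(Q) = -½/16 = -½*1/16 = -1/32)
C + T(4) = 403 - 1/32 = 12895/32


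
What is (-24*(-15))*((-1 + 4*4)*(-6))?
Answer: -32400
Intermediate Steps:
(-24*(-15))*((-1 + 4*4)*(-6)) = 360*((-1 + 16)*(-6)) = 360*(15*(-6)) = 360*(-90) = -32400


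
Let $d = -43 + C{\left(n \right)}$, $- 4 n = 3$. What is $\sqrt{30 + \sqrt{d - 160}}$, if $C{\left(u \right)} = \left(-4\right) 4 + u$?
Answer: $\frac{\sqrt{120 + 2 i \sqrt{879}}}{2} \approx 5.6331 + 1.3158 i$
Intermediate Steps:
$n = - \frac{3}{4}$ ($n = \left(- \frac{1}{4}\right) 3 = - \frac{3}{4} \approx -0.75$)
$C{\left(u \right)} = -16 + u$
$d = - \frac{239}{4}$ ($d = -43 - \frac{67}{4} = - \frac{239}{4} \approx -59.75$)
$\sqrt{30 + \sqrt{d - 160}} = \sqrt{30 + \sqrt{- \frac{239}{4} - 160}} = \sqrt{30 + \sqrt{- \frac{879}{4}}} = \sqrt{30 + \frac{i \sqrt{879}}{2}}$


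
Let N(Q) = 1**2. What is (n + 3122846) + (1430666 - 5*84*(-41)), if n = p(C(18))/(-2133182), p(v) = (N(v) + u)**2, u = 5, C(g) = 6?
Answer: 4875101614594/1066591 ≈ 4.5707e+6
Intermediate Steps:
N(Q) = 1
p(v) = 36 (p(v) = (1 + 5)**2 = 6**2 = 36)
n = -18/1066591 (n = 36/(-2133182) = 36*(-1/2133182) = -18/1066591 ≈ -1.6876e-5)
(n + 3122846) + (1430666 - 5*84*(-41)) = (-18/1066591 + 3122846) + (1430666 - 5*84*(-41)) = 3330799437968/1066591 + (1430666 - 420*(-41)) = 3330799437968/1066591 + (1430666 + 17220) = 3330799437968/1066591 + 1447886 = 4875101614594/1066591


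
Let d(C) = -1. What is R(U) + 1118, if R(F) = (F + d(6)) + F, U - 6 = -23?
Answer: 1083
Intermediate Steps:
U = -17 (U = 6 - 23 = -17)
R(F) = -1 + 2*F (R(F) = (F - 1) + F = (-1 + F) + F = -1 + 2*F)
R(U) + 1118 = (-1 + 2*(-17)) + 1118 = (-1 - 34) + 1118 = -35 + 1118 = 1083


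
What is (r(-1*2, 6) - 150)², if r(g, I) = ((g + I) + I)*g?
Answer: 28900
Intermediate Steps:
r(g, I) = g*(g + 2*I) (r(g, I) = ((I + g) + I)*g = (g + 2*I)*g = g*(g + 2*I))
(r(-1*2, 6) - 150)² = ((-1*2)*(-1*2 + 2*6) - 150)² = (-2*(-2 + 12) - 150)² = (-2*10 - 150)² = (-20 - 150)² = (-170)² = 28900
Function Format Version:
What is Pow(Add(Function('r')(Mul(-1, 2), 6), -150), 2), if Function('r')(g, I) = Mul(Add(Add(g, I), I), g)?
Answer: 28900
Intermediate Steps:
Function('r')(g, I) = Mul(g, Add(g, Mul(2, I))) (Function('r')(g, I) = Mul(Add(Add(I, g), I), g) = Mul(Add(g, Mul(2, I)), g) = Mul(g, Add(g, Mul(2, I))))
Pow(Add(Function('r')(Mul(-1, 2), 6), -150), 2) = Pow(Add(Mul(Mul(-1, 2), Add(Mul(-1, 2), Mul(2, 6))), -150), 2) = Pow(Add(Mul(-2, Add(-2, 12)), -150), 2) = Pow(Add(Mul(-2, 10), -150), 2) = Pow(Add(-20, -150), 2) = Pow(-170, 2) = 28900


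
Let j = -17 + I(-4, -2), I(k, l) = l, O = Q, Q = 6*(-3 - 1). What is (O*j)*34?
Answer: 15504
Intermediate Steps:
Q = -24 (Q = 6*(-4) = -24)
O = -24
j = -19 (j = -17 - 2 = -19)
(O*j)*34 = -24*(-19)*34 = 456*34 = 15504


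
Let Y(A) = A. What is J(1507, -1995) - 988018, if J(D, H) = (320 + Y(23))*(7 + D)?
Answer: -468716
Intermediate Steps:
J(D, H) = 2401 + 343*D (J(D, H) = (320 + 23)*(7 + D) = 343*(7 + D) = 2401 + 343*D)
J(1507, -1995) - 988018 = (2401 + 343*1507) - 988018 = (2401 + 516901) - 988018 = 519302 - 988018 = -468716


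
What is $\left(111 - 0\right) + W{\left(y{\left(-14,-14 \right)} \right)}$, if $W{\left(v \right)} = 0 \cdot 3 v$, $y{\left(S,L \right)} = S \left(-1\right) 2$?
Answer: $111$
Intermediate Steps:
$y{\left(S,L \right)} = - 2 S$ ($y{\left(S,L \right)} = - S 2 = - 2 S$)
$W{\left(v \right)} = 0$ ($W{\left(v \right)} = 0 v = 0$)
$\left(111 - 0\right) + W{\left(y{\left(-14,-14 \right)} \right)} = \left(111 - 0\right) + 0 = \left(111 + 0\right) + 0 = 111 + 0 = 111$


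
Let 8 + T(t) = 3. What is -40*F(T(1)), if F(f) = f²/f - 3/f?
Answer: 176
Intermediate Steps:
T(t) = -5 (T(t) = -8 + 3 = -5)
F(f) = f - 3/f
-40*F(T(1)) = -40*(-5 - 3/(-5)) = -40*(-5 - 3*(-⅕)) = -40*(-5 + ⅗) = -40*(-22/5) = 176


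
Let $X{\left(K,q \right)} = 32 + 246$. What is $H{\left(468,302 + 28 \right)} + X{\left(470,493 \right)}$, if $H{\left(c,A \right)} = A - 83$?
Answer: $525$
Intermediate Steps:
$H{\left(c,A \right)} = -83 + A$
$X{\left(K,q \right)} = 278$
$H{\left(468,302 + 28 \right)} + X{\left(470,493 \right)} = \left(-83 + \left(302 + 28\right)\right) + 278 = \left(-83 + 330\right) + 278 = 247 + 278 = 525$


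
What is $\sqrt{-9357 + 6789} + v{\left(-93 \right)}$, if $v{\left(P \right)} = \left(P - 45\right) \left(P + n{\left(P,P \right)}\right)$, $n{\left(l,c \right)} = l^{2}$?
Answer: $-1180728 + 2 i \sqrt{642} \approx -1.1807 \cdot 10^{6} + 50.675 i$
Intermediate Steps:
$v{\left(P \right)} = \left(-45 + P\right) \left(P + P^{2}\right)$ ($v{\left(P \right)} = \left(P - 45\right) \left(P + P^{2}\right) = \left(-45 + P\right) \left(P + P^{2}\right)$)
$\sqrt{-9357 + 6789} + v{\left(-93 \right)} = \sqrt{-9357 + 6789} - 93 \left(-45 + \left(-93\right)^{2} - -4092\right) = \sqrt{-2568} - 93 \left(-45 + 8649 + 4092\right) = 2 i \sqrt{642} - 1180728 = -1180728 + 2 i \sqrt{642}$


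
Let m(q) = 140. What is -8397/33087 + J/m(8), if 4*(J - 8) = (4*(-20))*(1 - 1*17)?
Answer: 806413/386015 ≈ 2.0891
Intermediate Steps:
J = 328 (J = 8 + ((4*(-20))*(1 - 1*17))/4 = 8 + (-80*(1 - 17))/4 = 8 + (-80*(-16))/4 = 8 + (¼)*1280 = 8 + 320 = 328)
-8397/33087 + J/m(8) = -8397/33087 + 328/140 = -8397*1/33087 + 328*(1/140) = -2799/11029 + 82/35 = 806413/386015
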